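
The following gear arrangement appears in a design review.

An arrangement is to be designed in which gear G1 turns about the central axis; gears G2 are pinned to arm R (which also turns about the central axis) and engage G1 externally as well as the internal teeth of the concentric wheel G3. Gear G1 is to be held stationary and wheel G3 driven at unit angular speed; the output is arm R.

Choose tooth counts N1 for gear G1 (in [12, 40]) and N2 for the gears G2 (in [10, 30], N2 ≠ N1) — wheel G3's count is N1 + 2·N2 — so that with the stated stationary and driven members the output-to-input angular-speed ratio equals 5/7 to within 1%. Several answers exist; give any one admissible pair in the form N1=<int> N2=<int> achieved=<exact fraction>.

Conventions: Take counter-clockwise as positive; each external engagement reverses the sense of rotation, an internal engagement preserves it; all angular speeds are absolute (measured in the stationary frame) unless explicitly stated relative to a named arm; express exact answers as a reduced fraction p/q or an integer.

N1=16 N2=12 achieved=5/7

class = planetary set [ratio 5/7 wanted; Willis about the carrier]
Willis with ω_sun = 0: ω_arm/ω_ring = N3/(N1+N3); set equal to 5/7  ⇒  N3/N1 = (5/7)/(1 − 5/7) = 5/2
N3 = N1 + 2·N2  ⇒  N2/N1 = (N3/N1 − 1)/2 = (5/2 − 1)/2 = 3/4
smallest multiple with N1 ≥ 12 and N2 ≥ 10: k = 4  ⇒  N1 = 4·4 = 16, N2 = 4·3 = 12 (N1 ≤ 40, N2 ≤ 30, N2 ≠ N1 ✓), N3 = 16 + 2·12 = 40
check: N3/(N1+N3) with N1 = 16, N3 = 40 gives 5/7; |achieved − target| = 0 ≤ 1/140 ✓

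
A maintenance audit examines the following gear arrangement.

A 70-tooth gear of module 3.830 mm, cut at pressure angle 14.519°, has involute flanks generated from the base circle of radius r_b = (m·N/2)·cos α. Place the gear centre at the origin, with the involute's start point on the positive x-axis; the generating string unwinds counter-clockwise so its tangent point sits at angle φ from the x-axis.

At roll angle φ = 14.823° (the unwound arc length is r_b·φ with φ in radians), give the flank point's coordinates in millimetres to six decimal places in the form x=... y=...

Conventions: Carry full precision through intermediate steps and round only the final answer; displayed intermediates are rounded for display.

x=134.039440 y=0.744013

topology: single-mesh involute geometry — m = 3.830, N = 70
pitch radius r_p = m·N/2 = 3.830·70/2 = 134.050000
base radius r_b = r_p·cos α = 134.050000·cos 14.519° = 129.769054
roll angle φ = 14.823° = 0.25871016 rad
x = r_b·(cos φ + φ·sin φ) = 134.039440
y = r_b·(sin φ − φ·cos φ) = 0.744013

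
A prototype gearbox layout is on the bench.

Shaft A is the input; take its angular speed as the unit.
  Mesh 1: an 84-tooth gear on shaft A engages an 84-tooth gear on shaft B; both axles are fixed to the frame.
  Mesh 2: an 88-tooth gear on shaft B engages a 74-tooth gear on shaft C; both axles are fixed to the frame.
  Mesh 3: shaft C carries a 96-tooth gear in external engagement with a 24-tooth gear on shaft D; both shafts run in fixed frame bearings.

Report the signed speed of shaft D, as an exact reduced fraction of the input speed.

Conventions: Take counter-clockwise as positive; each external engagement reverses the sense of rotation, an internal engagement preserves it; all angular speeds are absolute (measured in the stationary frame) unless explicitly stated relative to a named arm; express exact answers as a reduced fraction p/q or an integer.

-176/37

3-mesh fixed-axis compound train (all bearings frame-fixed)
mesh 1 [84T→84T]: |ω|/ω_in = 1×84/84 = 1, sense flips to −
mesh 2 [88T→74T]: |ω|/ω_in = 1×88/74 = 44/37, sense flips to +
mesh 3 [96T→24T]: |ω|/ω_in = (44/37)×96/24 = 176/37, sense flips to −
signed output speed (× input speed) = -176/37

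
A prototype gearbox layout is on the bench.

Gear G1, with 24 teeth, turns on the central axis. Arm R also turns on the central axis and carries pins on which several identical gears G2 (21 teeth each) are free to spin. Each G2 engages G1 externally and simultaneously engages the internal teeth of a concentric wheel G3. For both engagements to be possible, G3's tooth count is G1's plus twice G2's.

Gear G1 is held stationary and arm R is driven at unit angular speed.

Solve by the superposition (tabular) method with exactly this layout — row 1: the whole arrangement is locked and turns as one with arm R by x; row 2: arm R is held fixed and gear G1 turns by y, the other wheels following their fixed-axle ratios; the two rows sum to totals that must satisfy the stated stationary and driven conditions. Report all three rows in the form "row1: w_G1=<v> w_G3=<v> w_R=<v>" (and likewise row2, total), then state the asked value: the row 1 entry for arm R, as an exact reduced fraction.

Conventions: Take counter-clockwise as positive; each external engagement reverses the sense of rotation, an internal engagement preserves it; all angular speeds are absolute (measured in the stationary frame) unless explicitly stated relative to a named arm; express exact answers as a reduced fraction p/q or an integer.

recognized (axles ride arm R): planetary set, 24/21/66 teeth
row 1: whole set turns with the arm by x
row 2 — arm fixed, fixed-axis ratios: sun y, ring −(24/66)·y, arm 0
boundary: total ω_sun = x + y = 0 and total ω_arm = x = 1  ⇒  y = -1, x = 1
row 2 ring = −(24/66)·(-1) = 4/11
totals (row 1 + row 2): sun 1 + (-1) = 0, ring 1 + 4/11 = 15/11, arm 1 + 0 = 1
asked cell (row1, arm) = 1

row1: w_G1=1 w_G3=1 w_R=1
row2: w_G1=-1 w_G3=4/11 w_R=0
total: w_G1=0 w_G3=15/11 w_R=1
asked value: 1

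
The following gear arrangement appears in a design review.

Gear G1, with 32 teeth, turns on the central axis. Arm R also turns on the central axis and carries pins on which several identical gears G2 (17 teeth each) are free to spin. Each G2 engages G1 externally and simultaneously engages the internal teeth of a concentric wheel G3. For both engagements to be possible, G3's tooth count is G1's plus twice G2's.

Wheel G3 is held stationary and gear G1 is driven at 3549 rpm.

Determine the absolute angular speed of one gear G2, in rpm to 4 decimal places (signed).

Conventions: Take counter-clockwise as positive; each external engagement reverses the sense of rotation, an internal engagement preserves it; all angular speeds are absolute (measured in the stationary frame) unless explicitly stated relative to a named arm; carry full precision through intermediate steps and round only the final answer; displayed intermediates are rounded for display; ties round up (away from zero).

-3340.2353 rpm

planetary set (32T centre, 17T on arm, 66T internal) — Willis relation
normalise by the input: solve with ω_sun = 1, then scale by 3549 rpm
ring teeth: 32 + 2·17 = 66
32(ω_sun−ω_arm) = −66(ω_ring−ω_arm),  ω_ring = 0, ω_sun = 1
32(1−ω_arm) = −66(0−ω_arm)  ⇒  98·ω_arm = 32  ⇒  ω_arm = 16/49
sun–planet mesh: 32·(1−16/49) = −17·(ω_p−ω_arm)  ⇒  ω_p−ω_arm = -1056/833
ω_p = 16/49 − 1056/833 = -16/17
scale: ω_p = -16/17 × 3549 rpm = -3340.2353 rpm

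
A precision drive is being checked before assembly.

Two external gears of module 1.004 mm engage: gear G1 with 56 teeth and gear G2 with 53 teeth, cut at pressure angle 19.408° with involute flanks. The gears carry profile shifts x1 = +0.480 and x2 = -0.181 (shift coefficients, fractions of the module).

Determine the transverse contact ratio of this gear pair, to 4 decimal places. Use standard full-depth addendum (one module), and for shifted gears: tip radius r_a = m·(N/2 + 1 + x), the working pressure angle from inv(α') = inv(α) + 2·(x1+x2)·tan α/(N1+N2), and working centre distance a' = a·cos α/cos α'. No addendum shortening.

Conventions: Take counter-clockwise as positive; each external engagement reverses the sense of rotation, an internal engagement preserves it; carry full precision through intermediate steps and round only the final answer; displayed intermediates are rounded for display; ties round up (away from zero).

1.7402

recognized (one external pair, fixed centres): single-mesh tooth geometry, m = 1.004, N1 = 56, N2 = 53
base radii: r_b1 = 26.514571, r_b2 = 25.094148
tip radii: r_a1 = 29.597920, r_a2 = 27.428276
inv(α') = inv(19.408°) + 2·(+0.480-0.181)·tan α/(56+53) = 0.01551191  ⇒  α' = 20.25909°
a' = a·cos α / cos α' = 54.7180·cos 19.408°/cos 20.25909° = 55.011957
action lengths: √(r_a1²−r_b1²) = 13.153493, √(r_a2²−r_b2²) = 11.072221
base pitch p_b = π·m·cos α = 2.974928
CR = (13.153493 + 11.072221 − 55.011957·sin 20.25909°)/2.974928 = 1.740193
contact ratio ≈ 1.7402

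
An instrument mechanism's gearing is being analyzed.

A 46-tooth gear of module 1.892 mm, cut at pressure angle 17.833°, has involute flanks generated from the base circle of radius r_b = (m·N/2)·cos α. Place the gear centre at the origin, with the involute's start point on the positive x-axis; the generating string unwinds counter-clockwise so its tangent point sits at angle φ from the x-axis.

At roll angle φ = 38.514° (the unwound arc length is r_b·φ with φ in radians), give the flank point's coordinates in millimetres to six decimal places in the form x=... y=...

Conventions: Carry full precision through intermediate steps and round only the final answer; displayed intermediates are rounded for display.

topology: single-mesh involute geometry — m = 1.892, N = 46
pitch radius r_p = m·N/2 = 1.892·46/2 = 43.516000
base radius r_b = r_p·cos α = 43.516000·cos 17.833° = 41.425194
roll angle φ = 38.514° = 0.67219611 rad
x = r_b·(cos φ + φ·sin φ) = 49.753169
y = r_b·(sin φ − φ·cos φ) = 4.007554

x=49.753169 y=4.007554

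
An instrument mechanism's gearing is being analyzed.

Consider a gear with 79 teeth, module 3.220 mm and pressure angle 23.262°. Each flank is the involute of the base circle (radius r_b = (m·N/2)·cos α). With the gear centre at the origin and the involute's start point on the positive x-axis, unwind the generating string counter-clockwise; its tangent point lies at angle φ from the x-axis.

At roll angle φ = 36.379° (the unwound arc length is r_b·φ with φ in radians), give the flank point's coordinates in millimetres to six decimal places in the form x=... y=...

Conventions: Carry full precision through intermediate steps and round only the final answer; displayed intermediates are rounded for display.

x=138.082902 y=9.573784

class = single-mesh tooth geometry [base-circle involute, m = 3.220, 79T]
pitch radius r_p = m·N/2 = 3.220·79/2 = 127.190000
base radius r_b = r_p·cos α = 127.190000·cos 23.262° = 116.850536
roll angle φ = 36.379° = 0.63493333 rad
x = r_b·(cos φ + φ·sin φ) = 138.082902
y = r_b·(sin φ − φ·cos φ) = 9.573784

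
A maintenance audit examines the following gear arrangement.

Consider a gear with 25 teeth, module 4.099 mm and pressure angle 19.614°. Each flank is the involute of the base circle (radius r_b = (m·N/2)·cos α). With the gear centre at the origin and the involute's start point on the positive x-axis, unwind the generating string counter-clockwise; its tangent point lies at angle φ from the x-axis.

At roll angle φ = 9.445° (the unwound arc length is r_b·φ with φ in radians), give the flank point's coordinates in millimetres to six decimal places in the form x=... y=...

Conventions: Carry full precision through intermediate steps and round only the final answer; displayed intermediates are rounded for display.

single-mesh involute tooth geometry (25T wheel at module 4.099)
pitch radius r_p = m·N/2 = 4.099·25/2 = 51.237500
base radius r_b = r_p·cos α = 51.237500·cos 19.614° = 48.264468
roll angle φ = 9.445° = 0.16484635 rad
x = r_b·(cos φ + φ·sin φ) = 48.915796
y = r_b·(sin φ − φ·cos φ) = 0.071873

x=48.915796 y=0.071873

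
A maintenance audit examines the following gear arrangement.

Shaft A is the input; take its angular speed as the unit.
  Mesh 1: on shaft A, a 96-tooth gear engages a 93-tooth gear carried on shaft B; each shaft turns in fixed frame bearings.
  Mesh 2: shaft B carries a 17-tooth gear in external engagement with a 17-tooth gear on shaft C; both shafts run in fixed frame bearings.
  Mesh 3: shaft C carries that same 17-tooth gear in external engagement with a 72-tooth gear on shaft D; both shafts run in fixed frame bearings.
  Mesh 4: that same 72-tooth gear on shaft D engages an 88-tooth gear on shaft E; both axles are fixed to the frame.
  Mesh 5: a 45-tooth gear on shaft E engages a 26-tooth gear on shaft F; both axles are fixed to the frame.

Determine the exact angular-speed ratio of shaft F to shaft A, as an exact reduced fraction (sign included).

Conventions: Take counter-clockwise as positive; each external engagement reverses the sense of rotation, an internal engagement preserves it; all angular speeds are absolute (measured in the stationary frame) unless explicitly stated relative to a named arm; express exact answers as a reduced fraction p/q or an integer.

class = fixed-axis compound train [5 meshes; 5 ratios multiply, 5 sense flips]
mesh 1 [96T→93T]: running ratio 32/31, sense −
mesh 2 [17T→17T]: running ratio 32/31, sense +
mesh 3 [17T→72T]: running ratio 68/279, sense −
mesh 4 [72T→88T]: running ratio 68/341, sense +
mesh 5 [45T→26T]: running ratio 1530/4433, sense −
ω_out/ω_in = -1530/4433

-1530/4433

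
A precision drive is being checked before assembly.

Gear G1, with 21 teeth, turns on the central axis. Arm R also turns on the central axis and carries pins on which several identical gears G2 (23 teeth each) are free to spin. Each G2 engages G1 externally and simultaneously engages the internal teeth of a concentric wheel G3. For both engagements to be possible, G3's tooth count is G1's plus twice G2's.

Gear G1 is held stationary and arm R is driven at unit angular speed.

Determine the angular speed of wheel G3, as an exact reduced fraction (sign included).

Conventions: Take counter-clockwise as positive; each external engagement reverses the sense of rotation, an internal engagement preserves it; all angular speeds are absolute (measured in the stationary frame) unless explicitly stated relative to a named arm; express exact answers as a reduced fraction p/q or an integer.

recognized (axles ride arm R): planetary set, 21/23/67 teeth
ring teeth: 21 + 2·23 = 67
21(ω_sun−ω_arm) = −67(ω_ring−ω_arm),  ω_sun = 0, ω_arm = 1
ω_ring = 1 − (21/67)(0−1) = 88/67
exact speed ratio = 88/67

88/67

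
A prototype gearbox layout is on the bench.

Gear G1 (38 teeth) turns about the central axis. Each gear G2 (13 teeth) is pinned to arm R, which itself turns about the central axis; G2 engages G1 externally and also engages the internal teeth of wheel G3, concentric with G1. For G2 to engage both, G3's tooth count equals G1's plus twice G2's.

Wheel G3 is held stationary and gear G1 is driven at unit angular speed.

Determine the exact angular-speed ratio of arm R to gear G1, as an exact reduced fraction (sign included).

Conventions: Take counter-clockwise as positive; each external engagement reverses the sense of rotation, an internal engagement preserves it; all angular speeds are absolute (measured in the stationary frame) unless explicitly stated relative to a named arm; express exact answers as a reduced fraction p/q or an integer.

19/51

planetary set (38T centre, 13T on arm, 64T internal) — Willis relation
ring teeth: 38 + 2·13 = 64
38(ω_sun−ω_arm) = −64(ω_ring−ω_arm),  ω_ring = 0, ω_sun = 1
38(1−ω_arm) = −64(0−ω_arm)  ⇒  102·ω_arm = 38  ⇒  ω_arm = 19/51
ω_out/ω_in = 19/51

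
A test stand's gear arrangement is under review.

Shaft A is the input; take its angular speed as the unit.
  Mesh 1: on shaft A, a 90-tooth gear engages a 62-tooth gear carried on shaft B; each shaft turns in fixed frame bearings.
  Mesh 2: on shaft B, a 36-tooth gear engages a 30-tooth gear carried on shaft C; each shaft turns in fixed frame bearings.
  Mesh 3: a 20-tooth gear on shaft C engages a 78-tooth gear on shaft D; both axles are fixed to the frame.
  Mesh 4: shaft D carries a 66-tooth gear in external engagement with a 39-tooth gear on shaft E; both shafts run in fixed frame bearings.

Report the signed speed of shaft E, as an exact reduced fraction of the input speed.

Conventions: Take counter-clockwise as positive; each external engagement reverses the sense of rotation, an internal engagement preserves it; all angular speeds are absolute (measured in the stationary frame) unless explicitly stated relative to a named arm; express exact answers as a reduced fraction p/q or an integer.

3960/5239

4-mesh fixed-axis compound train (all bearings frame-fixed)
mesh 1 [90T→62T]: |ω|/ω_in = 1×90/62 = 45/31, sense flips to −
mesh 2 [36T→30T]: |ω|/ω_in = (45/31)×36/30 = 54/31, sense flips to +
mesh 3 [20T→78T]: |ω|/ω_in = (54/31)×20/78 = 180/403, sense flips to −
mesh 4 [66T→39T]: |ω|/ω_in = (180/403)×66/39 = 3960/5239, sense flips to +
signed output speed (× input speed) = 3960/5239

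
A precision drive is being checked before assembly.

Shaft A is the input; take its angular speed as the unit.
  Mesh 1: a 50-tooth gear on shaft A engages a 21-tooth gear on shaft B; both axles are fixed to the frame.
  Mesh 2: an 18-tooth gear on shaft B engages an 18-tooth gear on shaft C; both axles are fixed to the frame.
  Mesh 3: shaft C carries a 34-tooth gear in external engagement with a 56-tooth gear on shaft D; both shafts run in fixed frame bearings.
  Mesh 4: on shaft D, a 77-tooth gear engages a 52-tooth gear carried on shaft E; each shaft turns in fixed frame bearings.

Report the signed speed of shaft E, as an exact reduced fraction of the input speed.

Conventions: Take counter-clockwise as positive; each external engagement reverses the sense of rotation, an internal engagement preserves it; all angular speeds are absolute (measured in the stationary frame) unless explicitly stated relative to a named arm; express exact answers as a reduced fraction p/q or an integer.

4675/2184

4-mesh fixed-axis compound train (all bearings frame-fixed)
mesh 1 [50T→21T]: |ω|/ω_in = 1×50/21 = 50/21, sense flips to −
mesh 2 [18T→18T]: |ω|/ω_in = (50/21)×18/18 = 50/21, sense flips to +
mesh 3 [34T→56T]: |ω|/ω_in = (50/21)×34/56 = 425/294, sense flips to −
mesh 4 [77T→52T]: |ω|/ω_in = (425/294)×77/52 = 4675/2184, sense flips to +
signed output speed (× input speed) = 4675/2184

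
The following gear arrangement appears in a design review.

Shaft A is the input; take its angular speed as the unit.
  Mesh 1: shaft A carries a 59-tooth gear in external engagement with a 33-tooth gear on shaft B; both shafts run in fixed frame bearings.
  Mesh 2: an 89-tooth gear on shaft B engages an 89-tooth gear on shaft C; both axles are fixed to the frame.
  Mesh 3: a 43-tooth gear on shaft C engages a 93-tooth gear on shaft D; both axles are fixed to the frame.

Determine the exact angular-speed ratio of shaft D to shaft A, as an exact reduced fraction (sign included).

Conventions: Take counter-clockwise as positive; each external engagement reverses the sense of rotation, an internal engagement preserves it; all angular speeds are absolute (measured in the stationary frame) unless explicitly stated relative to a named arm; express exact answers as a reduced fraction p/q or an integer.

class = fixed-axis compound train [3 meshes; 3 ratios multiply, 3 sense flips]
mesh 1 [59T→33T]: running ratio 59/33, sense −
mesh 2 [89T→89T]: running ratio 59/33, sense +
mesh 3 [43T→93T]: running ratio 2537/3069, sense −
ω_out/ω_in = -2537/3069

-2537/3069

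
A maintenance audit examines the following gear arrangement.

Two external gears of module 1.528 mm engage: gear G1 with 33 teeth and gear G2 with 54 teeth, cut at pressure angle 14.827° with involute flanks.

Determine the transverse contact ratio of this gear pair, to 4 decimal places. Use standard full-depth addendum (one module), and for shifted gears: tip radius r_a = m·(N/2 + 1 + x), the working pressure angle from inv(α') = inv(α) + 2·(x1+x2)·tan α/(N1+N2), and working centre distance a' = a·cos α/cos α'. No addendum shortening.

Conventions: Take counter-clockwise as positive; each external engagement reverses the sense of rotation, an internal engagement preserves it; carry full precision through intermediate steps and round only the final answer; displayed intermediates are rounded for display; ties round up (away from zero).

topology: single-mesh involute geometry — m = 1.528, 33T/54T pair
base radii: r_b1 = 24.372514, r_b2 = 39.882295
tip radii: r_a1 = 26.740000, r_a2 = 42.784000
no profile shift: α' = α, a' = a
action lengths: √(r_a1²−r_b1²) = 11.000372, √(r_a2²−r_b2²) = 15.487840
base pitch p_b = π·m·cos α = 4.640516
CR = (11.000372 + 15.487840 − 66.468000·sin 14.82700°)/4.640516 = 2.042653
contact ratio ≈ 2.0427

2.0427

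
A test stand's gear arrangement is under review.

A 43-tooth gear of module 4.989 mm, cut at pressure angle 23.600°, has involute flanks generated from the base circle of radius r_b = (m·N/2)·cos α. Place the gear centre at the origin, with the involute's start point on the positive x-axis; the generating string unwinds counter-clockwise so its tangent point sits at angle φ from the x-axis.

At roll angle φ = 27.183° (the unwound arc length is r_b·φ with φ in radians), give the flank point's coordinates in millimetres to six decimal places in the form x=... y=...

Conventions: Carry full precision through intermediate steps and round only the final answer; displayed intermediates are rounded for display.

class = single-mesh tooth geometry [base-circle involute, m = 4.989, 43T]
pitch radius r_p = m·N/2 = 4.989·43/2 = 107.263500
base radius r_b = r_p·cos α = 107.263500·cos 23.600° = 98.292274
roll angle φ = 27.183° = 0.47443285 rad
x = r_b·(cos φ + φ·sin φ) = 108.739663
y = r_b·(sin φ − φ·cos φ) = 3.420703

x=108.739663 y=3.420703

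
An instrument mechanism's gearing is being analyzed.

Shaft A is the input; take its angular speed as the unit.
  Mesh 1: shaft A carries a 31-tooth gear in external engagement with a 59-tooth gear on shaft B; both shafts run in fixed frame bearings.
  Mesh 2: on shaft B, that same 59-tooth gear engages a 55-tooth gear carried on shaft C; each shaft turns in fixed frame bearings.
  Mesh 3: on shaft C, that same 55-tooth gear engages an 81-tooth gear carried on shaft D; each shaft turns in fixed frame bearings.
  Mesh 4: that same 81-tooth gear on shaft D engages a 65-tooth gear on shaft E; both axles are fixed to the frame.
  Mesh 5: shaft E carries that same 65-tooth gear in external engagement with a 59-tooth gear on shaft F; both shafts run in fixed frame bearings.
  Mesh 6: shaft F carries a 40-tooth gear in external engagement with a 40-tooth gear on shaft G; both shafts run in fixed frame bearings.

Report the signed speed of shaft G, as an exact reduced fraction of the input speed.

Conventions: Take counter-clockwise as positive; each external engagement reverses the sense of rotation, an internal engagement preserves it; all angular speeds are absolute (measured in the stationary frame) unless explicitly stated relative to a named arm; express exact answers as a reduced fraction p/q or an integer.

6-mesh fixed-axis compound train (all bearings frame-fixed)
mesh 1 [31T→59T]: |ω|/ω_in = 1×31/59 = 31/59, sense flips to −
mesh 2 [59T→55T]: |ω|/ω_in = (31/59)×59/55 = 31/55, sense flips to +
mesh 3 [55T→81T]: |ω|/ω_in = (31/55)×55/81 = 31/81, sense flips to −
mesh 4 [81T→65T]: |ω|/ω_in = (31/81)×81/65 = 31/65, sense flips to +
mesh 5 [65T→59T]: |ω|/ω_in = (31/65)×65/59 = 31/59, sense flips to −
mesh 6 [40T→40T]: |ω|/ω_in = (31/59)×40/40 = 31/59, sense flips to +
signed output speed (× input speed) = 31/59

31/59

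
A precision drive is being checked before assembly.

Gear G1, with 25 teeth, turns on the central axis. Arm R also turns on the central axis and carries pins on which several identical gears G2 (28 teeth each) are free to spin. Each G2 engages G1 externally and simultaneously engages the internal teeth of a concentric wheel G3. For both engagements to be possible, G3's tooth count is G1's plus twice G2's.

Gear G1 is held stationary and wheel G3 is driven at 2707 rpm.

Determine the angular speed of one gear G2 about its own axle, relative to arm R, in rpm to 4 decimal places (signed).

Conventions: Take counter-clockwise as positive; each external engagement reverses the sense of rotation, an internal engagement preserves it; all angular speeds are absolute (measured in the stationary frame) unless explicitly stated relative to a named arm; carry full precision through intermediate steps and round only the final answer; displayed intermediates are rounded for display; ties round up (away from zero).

+1846.9255 rpm

recognized (axles ride arm R): planetary set, 25/28/81 teeth
normalise by the input: solve with ω_ring = 1, then scale by 2707 rpm
ring teeth: 25 + 2·28 = 81
25(ω_sun−ω_arm) = −81(ω_ring−ω_arm),  ω_sun = 0, ω_ring = 1
25(0−ω_arm) = −81(1−ω_arm)  ⇒  106·ω_arm = 81  ⇒  ω_arm = 81/106
sun–planet mesh: 25·(0−81/106) = −28·(ω_p−ω_arm)  ⇒  ω_p−ω_arm = 2025/2968
scale: ω_p−ω_arm = 2025/2968 × 2707 rpm = +1846.9255 rpm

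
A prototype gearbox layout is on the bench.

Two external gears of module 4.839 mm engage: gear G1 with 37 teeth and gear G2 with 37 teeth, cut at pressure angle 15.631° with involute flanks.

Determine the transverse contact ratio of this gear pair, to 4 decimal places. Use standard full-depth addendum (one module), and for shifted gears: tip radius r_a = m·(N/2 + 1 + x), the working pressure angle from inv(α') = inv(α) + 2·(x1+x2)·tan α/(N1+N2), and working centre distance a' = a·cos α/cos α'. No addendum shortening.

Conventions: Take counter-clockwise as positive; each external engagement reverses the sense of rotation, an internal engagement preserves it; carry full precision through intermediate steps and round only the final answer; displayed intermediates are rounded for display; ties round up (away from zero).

topology: single-mesh involute geometry — m = 4.839, 37T/37T pair
base radii: r_b1 = 86.210720, r_b2 = 86.210720
tip radii: r_a1 = 94.360500, r_a2 = 94.360500
no profile shift: α' = α, a' = a
action lengths: √(r_a1²−r_b1²) = 38.361644, √(r_a2²−r_b2²) = 38.361644
base pitch p_b = π·m·cos α = 14.639944
CR = (38.361644 + 38.361644 − 179.043000·sin 15.63100°)/14.639944 = 1.945484
contact ratio ≈ 1.9455

1.9455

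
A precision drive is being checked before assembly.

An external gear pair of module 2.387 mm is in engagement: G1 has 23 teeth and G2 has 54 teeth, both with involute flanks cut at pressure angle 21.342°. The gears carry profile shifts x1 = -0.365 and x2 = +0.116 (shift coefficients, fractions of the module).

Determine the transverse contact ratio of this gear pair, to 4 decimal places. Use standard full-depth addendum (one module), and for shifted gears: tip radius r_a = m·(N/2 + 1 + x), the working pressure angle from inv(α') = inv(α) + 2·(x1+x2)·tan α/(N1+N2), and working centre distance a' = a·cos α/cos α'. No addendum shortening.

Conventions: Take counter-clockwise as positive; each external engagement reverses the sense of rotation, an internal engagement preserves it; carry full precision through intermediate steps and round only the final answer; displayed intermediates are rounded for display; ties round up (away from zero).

single-mesh involute tooth geometry (23T engaging 54T at module 2.387)
base radii: r_b1 = 25.568074, r_b2 = 60.029391
tip radii: r_a1 = 28.966245, r_a2 = 67.112892
inv(α') = inv(21.342°) + 2·(-0.365+0.116)·tan α/(23+54) = 0.01571320  ⇒  α' = 20.34336°
a' = a·cos α / cos α' = 91.8995·cos 21.342°/cos 20.34336° = 91.291684
action lengths: √(r_a1²−r_b1²) = 13.613117, √(r_a2²−r_b2²) = 30.010207
base pitch p_b = π·m·cos α = 6.984737
CR = (13.613117 + 30.010207 − 91.291684·sin 20.34336°)/6.984737 = 1.701738
contact ratio ≈ 1.7017

1.7017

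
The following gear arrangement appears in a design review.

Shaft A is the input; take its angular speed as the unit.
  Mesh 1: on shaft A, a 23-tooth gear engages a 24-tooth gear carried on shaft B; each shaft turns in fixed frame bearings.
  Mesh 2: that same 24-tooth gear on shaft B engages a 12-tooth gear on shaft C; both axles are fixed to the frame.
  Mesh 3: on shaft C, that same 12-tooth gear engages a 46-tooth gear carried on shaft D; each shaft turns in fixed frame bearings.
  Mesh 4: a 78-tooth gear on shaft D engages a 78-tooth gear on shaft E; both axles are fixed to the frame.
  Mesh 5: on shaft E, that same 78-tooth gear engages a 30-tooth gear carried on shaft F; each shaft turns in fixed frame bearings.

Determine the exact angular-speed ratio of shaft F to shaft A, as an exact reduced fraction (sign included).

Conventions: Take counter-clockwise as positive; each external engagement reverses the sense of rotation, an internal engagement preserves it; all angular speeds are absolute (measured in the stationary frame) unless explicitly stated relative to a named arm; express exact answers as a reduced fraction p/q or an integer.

class = fixed-axis compound train [5 meshes; 5 ratios multiply, 5 sense flips]
mesh 1 [23T→24T]: running ratio 23/24, sense −
mesh 2 [24T→12T]: running ratio 23/12, sense +
mesh 3 [12T→46T]: running ratio 1/2, sense −
mesh 4 [78T→78T]: running ratio 1/2, sense +
mesh 5 [78T→30T]: running ratio 13/10, sense −
ω_out/ω_in = -13/10

-13/10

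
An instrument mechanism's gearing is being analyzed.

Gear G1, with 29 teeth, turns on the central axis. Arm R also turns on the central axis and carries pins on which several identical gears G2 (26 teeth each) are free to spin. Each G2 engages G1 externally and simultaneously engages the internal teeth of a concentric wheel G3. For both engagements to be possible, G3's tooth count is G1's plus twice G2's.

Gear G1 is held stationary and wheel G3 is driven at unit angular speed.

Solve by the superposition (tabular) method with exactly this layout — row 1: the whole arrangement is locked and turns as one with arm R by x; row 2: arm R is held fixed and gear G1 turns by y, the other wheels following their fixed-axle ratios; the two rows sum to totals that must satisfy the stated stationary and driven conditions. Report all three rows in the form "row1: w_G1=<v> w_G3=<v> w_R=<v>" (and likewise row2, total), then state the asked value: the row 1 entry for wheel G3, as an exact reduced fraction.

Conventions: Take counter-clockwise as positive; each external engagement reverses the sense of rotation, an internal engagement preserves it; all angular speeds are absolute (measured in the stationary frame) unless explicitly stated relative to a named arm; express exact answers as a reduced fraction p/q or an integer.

row1: w_G1=81/110 w_G3=81/110 w_R=81/110
row2: w_G1=-81/110 w_G3=29/110 w_R=0
total: w_G1=0 w_G3=1 w_R=81/110
asked value: 81/110

planetary set (29T centre, 26T on arm, 81T internal) — Willis relation
row 1 (train locked, turned with arm): all members turn x
row 2 (arm held, sun turns y): ω_ring = −(29/81)·y, ω_arm = 0
boundary: total ω_sun = x + y = 0 and total ω_ring = x − (29/81)·y = 1  ⇒  y = -81/110, x = 81/110
row 2 ring = −(29/81)·(-81/110) = 29/110
totals (row 1 + row 2): sun 81/110 + (-81/110) = 0, ring 81/110 + 29/110 = 1, arm 81/110 + 0 = 81/110
asked cell (row1, ring) = 81/110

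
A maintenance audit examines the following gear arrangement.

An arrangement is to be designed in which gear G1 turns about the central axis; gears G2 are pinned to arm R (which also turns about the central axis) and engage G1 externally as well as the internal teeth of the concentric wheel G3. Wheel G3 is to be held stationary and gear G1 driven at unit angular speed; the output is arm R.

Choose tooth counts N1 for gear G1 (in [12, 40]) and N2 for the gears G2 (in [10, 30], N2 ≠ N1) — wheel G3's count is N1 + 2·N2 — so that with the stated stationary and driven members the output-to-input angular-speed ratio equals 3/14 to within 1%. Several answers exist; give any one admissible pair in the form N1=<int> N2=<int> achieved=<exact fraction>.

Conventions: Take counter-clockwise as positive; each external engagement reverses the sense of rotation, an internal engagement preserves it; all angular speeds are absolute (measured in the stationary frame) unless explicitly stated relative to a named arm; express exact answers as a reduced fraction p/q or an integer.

N1=12 N2=16 achieved=3/14

planetary set to be sized for 3/14 (Willis relation)
Willis with ω_ring = 0: ω_arm/ω_sun = N1/(N1+N3); set equal to 3/14  ⇒  N3/N1 = 1/(3/14) − 1 = 11/3
N3 = N1 + 2·N2  ⇒  N2/N1 = (N3/N1 − 1)/2 = (11/3 − 1)/2 = 4/3
smallest multiple with N1 ≥ 12 and N2 ≥ 10: k = 4  ⇒  N1 = 4·3 = 12, N2 = 4·4 = 16 (N1 ≤ 40, N2 ≤ 30, N2 ≠ N1 ✓), N3 = 12 + 2·16 = 44
check: N1/(N1+N3) with N1 = 12, N3 = 44 gives 3/14; |achieved − target| = 0 ≤ 3/1400 ✓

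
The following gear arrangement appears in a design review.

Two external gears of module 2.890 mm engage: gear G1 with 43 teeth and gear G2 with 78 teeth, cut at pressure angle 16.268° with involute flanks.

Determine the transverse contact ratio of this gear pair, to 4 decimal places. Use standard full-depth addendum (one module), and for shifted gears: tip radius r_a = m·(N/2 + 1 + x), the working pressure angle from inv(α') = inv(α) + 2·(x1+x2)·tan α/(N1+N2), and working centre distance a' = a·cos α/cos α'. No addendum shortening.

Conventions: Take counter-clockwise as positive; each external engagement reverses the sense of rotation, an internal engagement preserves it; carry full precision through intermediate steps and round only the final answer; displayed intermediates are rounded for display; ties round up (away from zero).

2.0212

class = single-mesh tooth geometry [involute pair 43T × 78T, m = 2.890]
base radii: r_b1 = 59.647232, r_b2 = 108.197305
tip radii: r_a1 = 65.025000, r_a2 = 115.600000
no profile shift: α' = α, a' = a
action lengths: √(r_a1²−r_b1²) = 25.893209, √(r_a2²−r_b2²) = 40.702618
base pitch p_b = π·m·cos α = 8.715689
CR = (25.893209 + 40.702618 − 174.845000·sin 16.26800°)/8.715689 = 2.021228
contact ratio ≈ 2.0212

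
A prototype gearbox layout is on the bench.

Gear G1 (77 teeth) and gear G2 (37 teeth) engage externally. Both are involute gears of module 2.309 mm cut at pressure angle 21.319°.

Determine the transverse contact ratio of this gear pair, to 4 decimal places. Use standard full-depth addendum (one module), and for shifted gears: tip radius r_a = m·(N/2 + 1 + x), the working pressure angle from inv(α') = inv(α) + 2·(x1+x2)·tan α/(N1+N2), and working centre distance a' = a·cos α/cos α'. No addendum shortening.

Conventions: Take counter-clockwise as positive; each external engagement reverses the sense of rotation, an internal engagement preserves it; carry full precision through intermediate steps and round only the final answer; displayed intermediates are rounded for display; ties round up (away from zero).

1.6917

class = single-mesh tooth geometry [involute pair 77T × 37T, m = 2.309]
base radii: r_b1 = 82.813376, r_b2 = 39.793441
tip radii: r_a1 = 91.205500, r_a2 = 45.025500
no profile shift: α' = α, a' = a
action lengths: √(r_a1²−r_b1²) = 38.215022, √(r_a2²−r_b2²) = 21.066033
base pitch p_b = π·m·cos α = 6.757556
CR = (38.215022 + 21.066033 − 131.613000·sin 21.31900°)/6.757556 = 1.691708
contact ratio ≈ 1.6917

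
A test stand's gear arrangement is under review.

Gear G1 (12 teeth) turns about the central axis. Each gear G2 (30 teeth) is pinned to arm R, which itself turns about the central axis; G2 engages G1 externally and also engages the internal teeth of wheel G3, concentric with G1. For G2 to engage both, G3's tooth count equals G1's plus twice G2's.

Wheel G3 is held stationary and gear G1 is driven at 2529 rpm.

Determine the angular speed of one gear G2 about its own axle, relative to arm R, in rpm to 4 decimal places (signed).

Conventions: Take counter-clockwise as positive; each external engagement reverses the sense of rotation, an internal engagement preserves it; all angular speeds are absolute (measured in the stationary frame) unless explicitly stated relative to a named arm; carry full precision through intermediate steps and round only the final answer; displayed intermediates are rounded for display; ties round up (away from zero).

-867.0857 rpm

topology: planetary set — G1 12T / G2 30T / G3 72T, arm = carrier (Willis)
normalise by the input: solve with ω_sun = 1, then scale by 2529 rpm
ring teeth: 12 + 2·30 = 72
12(ω_sun−ω_arm) = −72(ω_ring−ω_arm),  ω_ring = 0, ω_sun = 1
12(1−ω_arm) = −72(0−ω_arm)  ⇒  84·ω_arm = 12  ⇒  ω_arm = 1/7
sun–planet mesh: 12·(1−1/7) = −30·(ω_p−ω_arm)  ⇒  ω_p−ω_arm = -12/35
scale: ω_p−ω_arm = -12/35 × 2529 rpm = -867.0857 rpm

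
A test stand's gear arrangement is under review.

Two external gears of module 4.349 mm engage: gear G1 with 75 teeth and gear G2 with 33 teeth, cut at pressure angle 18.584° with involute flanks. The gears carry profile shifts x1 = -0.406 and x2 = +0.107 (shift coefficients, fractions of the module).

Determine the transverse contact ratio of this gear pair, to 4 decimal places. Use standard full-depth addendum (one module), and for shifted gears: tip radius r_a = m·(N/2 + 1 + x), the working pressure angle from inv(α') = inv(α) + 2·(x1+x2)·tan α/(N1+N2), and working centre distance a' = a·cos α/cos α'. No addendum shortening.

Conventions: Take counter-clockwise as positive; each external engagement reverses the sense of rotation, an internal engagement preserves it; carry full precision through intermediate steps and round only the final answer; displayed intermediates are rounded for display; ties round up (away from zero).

topology: single-mesh involute geometry — m = 4.349, 75T/33T pair
base radii: r_b1 = 154.583701, r_b2 = 68.016828
tip radii: r_a1 = 165.670806, r_a2 = 76.572843
inv(α') = inv(18.584°) + 2·(-0.406+0.107)·tan α/(75+33) = 0.01001264  ⇒  α' = 17.58399°
a' = a·cos α / cos α' = 234.8460·cos 18.584°/cos 17.58399° = 233.511316
action lengths: √(r_a1²−r_b1²) = 59.587712, √(r_a2²−r_b2²) = 35.172594
base pitch p_b = π·m·cos α = 12.950374
CR = (59.587712 + 35.172594 − 233.511316·sin 17.58399°)/12.950374 = 1.869885
contact ratio ≈ 1.8699

1.8699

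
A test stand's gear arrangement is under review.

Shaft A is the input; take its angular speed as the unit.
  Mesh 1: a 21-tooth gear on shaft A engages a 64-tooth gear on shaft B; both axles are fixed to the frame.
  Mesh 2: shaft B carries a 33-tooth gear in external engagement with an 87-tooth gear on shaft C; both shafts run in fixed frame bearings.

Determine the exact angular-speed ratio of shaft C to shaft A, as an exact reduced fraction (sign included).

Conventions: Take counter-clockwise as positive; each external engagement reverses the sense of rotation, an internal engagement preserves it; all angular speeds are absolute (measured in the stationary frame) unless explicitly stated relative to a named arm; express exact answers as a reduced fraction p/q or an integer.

231/1856

class = fixed-axis compound train [2 meshes; 2 ratios multiply, 2 sense flips]
mesh 1 [21T→64T]: running ratio 21/64, sense −
mesh 2 [33T→87T]: running ratio 231/1856, sense +
ω_out/ω_in = 231/1856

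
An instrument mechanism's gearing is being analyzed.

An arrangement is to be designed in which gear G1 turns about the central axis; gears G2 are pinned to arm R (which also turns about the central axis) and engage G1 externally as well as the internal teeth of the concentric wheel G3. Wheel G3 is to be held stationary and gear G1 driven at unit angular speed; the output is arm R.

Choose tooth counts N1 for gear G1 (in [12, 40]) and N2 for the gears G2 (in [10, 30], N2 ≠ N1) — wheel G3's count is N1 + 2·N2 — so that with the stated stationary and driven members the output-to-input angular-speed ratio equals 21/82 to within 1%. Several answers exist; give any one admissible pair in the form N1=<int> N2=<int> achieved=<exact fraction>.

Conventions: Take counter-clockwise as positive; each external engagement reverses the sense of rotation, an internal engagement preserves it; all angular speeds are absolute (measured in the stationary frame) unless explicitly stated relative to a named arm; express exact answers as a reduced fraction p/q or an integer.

N1=21 N2=20 achieved=21/82

design class (target 21/82): planetary set
Willis with ω_ring = 0: ω_arm/ω_sun = N1/(N1+N3); set equal to 21/82  ⇒  N3/N1 = 1/(21/82) − 1 = 61/21
N3 = N1 + 2·N2  ⇒  N2/N1 = (N3/N1 − 1)/2 = (61/21 − 1)/2 = 20/21
smallest multiple with N1 ≥ 12 and N2 ≥ 10: k = 1  ⇒  N1 = 1·21 = 21, N2 = 1·20 = 20 (N1 ≤ 40, N2 ≤ 30, N2 ≠ N1 ✓), N3 = 21 + 2·20 = 61
check: N1/(N1+N3) with N1 = 21, N3 = 61 gives 21/82; |achieved − target| = 0 ≤ 21/8200 ✓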